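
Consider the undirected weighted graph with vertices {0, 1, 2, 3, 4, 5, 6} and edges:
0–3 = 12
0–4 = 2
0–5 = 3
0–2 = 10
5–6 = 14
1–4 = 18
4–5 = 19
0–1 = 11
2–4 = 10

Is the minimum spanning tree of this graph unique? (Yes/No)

No

Kruskal: consider edges lightest-first.
0–4 (2): add. Components now {0,4} {1} {2} {3} {5} {6}
0–5 (3): add. Components now {0,4,5} {1} {2} {3} {6}
0–2 (10): add. Components now {0,2,4,5} {1} {3} {6}
2–4 (10): skip — 2 and 4 already connected.
0–1 (11): add. Components now {0,1,2,4,5} {3} {6}
0–3 (12): add. Components now {0,1,2,3,4,5} {6}
5–6 (14): add. Components now {0,1,2,3,4,5,6}
Non-tree edge 2–4 has weight 10, equal to the heaviest edge on its tree cycle — swapping gives another MST of the same weight. Not unique.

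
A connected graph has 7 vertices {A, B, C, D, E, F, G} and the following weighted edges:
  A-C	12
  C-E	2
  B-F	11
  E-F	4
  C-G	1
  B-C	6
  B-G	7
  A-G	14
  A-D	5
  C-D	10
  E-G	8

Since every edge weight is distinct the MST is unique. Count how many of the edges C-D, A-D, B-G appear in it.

2

Kruskal: consider edges lightest-first.
C-G (1): add. Components now {A} {B} {C,G} {D} {E} {F}
C-E (2): add. Components now {A} {B} {C,E,G} {D} {F}
E-F (4): add. Components now {A} {B} {C,E,F,G} {D}
A-D (5): add. Components now {A,D} {B} {C,E,F,G}
B-C (6): add. Components now {A,D} {B,C,E,F,G}
B-G (7): skip — B and G already connected.
E-G (8): skip — E and G already connected.
C-D (10): add. Components now {A,B,C,D,E,F,G}
MST edge set: {C-G, C-E, E-F, A-D, B-C, C-D}.
Of the listed edges, {C-D, A-D} are in the MST → 2.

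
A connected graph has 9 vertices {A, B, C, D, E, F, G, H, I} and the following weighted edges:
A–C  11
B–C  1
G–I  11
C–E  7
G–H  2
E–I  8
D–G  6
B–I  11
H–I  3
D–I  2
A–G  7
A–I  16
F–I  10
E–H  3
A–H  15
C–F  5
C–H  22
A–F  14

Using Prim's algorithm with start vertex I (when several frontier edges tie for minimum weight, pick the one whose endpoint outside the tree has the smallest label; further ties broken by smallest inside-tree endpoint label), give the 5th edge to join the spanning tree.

A-G

Grow the tree from I using Prim:
Step 1: cheapest edge leaving the tree is D–I (2); add D.
Step 2: cheapest edge leaving the tree is H–I (3); add H.
Step 3: cheapest edge leaving the tree is G–H (2); add G.
Step 4: cheapest edge leaving the tree is E–H (3); add E.
Step 5: cheapest edge leaving the tree is A–G (7); add A.
Step 6: cheapest edge leaving the tree is C–E (7); add C.
Step 7: cheapest edge leaving the tree is B–C (1); add B.
Step 8: cheapest edge leaving the tree is C–F (5); add F.
The 5th edge added is A–G.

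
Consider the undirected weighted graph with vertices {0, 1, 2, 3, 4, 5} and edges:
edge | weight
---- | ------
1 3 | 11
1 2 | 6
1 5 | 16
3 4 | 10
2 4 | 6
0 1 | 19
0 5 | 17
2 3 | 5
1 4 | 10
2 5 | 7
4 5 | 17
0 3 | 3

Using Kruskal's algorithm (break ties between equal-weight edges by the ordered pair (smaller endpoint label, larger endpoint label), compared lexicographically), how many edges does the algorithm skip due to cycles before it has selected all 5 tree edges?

0

Kruskal: consider edges lightest-first.
0 3 (3): add — endpoints in different components.
2 3 (5): add — endpoints in different components.
1 2 (6): add — endpoints in different components.
2 4 (6): add — endpoints in different components.
2 5 (7): add — endpoints in different components.
Edges rejected before the tree was complete: 0.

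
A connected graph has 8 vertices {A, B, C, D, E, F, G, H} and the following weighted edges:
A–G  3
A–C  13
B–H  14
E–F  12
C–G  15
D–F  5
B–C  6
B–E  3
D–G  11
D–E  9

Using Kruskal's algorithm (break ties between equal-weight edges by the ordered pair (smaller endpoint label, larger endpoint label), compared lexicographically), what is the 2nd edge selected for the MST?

Sort edges by weight, then run Kruskal:
A–G (3): add — endpoints in different components.
B–E (3): add — endpoints in different components.
D–F (5): add — endpoints in different components.
B–C (6): add — endpoints in different components.
D–E (9): add — endpoints in different components.
D–G (11): add — endpoints in different components.
E–F (12): skip — E and F already connected.
A–C (13): skip — A and C already connected.
B–H (14): add — endpoints in different components.
The 2nd edge added is B–E.

B-E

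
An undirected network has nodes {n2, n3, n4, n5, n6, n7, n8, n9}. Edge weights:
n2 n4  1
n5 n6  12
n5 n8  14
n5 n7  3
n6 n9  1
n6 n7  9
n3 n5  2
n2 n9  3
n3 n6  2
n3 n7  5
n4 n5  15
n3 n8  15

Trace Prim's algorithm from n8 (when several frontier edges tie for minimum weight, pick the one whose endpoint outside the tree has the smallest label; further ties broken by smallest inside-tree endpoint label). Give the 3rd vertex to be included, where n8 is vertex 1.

n3

Prim's algorithm from n8:
Step 1: frontier [n5 n8 14, n3 n8 15] → take n5 n8 (14); add n5.
Step 2: frontier [n3 n5 2, n5 n7 3, n5 n6 12, n4 n5 15, n3 n8 15] → take n3 n5 (2); add n3.
Step 3: frontier [n3 n6 2, n3 n7 5, n5 n7 3, n5 n6 12, n4 n5 15] → take n3 n6 (2); add n6.
Step 4: frontier [n3 n7 5, n5 n7 3, n4 n5 15, n6 n9 1, n6 n7 9] → take n6 n9 (1); add n9.
Step 5: frontier [n3 n7 5, n5 n7 3, n4 n5 15, n6 n7 9, n2 n9 3] → take n2 n9 (3); add n2.
Step 6: frontier [n2 n4 1, n3 n7 5, n5 n7 3, n4 n5 15, n6 n7 9] → take n2 n4 (1); add n4.
Step 7: frontier [n3 n7 5, n5 n7 3, n6 n7 9] → take n5 n7 (3); add n7.
Vertex order: n8, n5, n3, n6, n9, n2, n4, n7. The 3rd vertex is n3.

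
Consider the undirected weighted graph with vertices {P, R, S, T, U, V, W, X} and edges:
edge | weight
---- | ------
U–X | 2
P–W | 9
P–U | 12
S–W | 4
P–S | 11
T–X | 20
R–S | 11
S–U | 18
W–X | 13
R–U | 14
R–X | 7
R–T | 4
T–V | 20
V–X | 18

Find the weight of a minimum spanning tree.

55

Sort edges by weight, then run Kruskal:
U–X (2): add — endpoints in different components.
R–T (4): add — endpoints in different components.
S–W (4): add — endpoints in different components.
R–X (7): add — endpoints in different components.
P–W (9): add — endpoints in different components.
P–S (11): skip — S and P already connected.
R–S (11): add — endpoints in different components.
P–U (12): skip — U and P already connected.
W–X (13): skip — W and X already connected.
R–U (14): skip — R and U already connected.
S–U (18): skip — S and U already connected.
V–X (18): add — endpoints in different components.
MST edges: U–X, R–T, S–W, R–X, P–W, R–S, V–X; total weight 2+4+4+7+9+11+18 = 55.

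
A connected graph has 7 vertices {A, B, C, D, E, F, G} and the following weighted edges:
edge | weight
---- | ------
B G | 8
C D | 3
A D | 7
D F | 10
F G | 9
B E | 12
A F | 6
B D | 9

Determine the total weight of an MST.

Prim's algorithm from B:
Step 1: frontier [B G 8, B D 9, B E 12] → take B G (8); add G.
Step 2: frontier [B D 9, B E 12, F G 9] → take B D (9); add D.
Step 3: frontier [B E 12, C D 3, A D 7, D F 10, F G 9] → take C D (3); add C.
Step 4: frontier [B E 12, A D 7, D F 10, F G 9] → take A D (7); add A.
Step 5: frontier [A F 6, B E 12, D F 10, F G 9] → take A F (6); add F.
Step 6: frontier [B E 12] → take B E (12); add E.
MST edges: B G, B D, C D, A D, A F, B E; total weight 8+9+3+7+6+12 = 45.

45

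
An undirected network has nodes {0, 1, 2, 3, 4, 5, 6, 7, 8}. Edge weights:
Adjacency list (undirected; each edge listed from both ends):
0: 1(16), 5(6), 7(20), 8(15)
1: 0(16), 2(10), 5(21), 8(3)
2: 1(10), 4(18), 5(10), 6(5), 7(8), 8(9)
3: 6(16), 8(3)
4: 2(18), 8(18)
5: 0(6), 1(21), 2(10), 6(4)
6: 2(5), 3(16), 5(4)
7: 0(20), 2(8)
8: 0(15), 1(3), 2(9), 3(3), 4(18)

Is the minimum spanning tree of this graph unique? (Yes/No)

Kruskal: consider edges lightest-first.
1—8 (3): add — endpoints in different components.
3—8 (3): add — endpoints in different components.
5—6 (4): add — endpoints in different components.
2—6 (5): add — endpoints in different components.
0—5 (6): add — endpoints in different components.
2—7 (8): add — endpoints in different components.
2—8 (9): add — endpoints in different components.
1—2 (10): skip — 1 and 2 already connected.
2—5 (10): skip — 2 and 5 already connected.
0—8 (15): skip — 0 and 8 already connected.
0—1 (16): skip — 0 and 1 already connected.
3—6 (16): skip — 3 and 6 already connected.
2—4 (18): add — endpoints in different components.
Non-tree edge 4—8 has weight 18, equal to the heaviest edge on its tree cycle — swapping gives another MST of the same weight. Not unique.

No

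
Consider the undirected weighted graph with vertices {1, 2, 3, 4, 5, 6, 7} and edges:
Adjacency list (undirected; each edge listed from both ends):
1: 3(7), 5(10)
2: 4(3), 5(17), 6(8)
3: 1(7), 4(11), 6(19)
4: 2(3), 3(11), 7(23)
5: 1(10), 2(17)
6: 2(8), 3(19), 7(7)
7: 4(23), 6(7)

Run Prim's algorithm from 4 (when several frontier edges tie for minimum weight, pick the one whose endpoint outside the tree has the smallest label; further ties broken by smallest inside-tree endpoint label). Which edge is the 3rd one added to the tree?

Prim's algorithm from 4:
Step 1: cheapest edge leaving the tree is 2 4 (3); add 2.
Step 2: cheapest edge leaving the tree is 2 6 (8); add 6.
Step 3: cheapest edge leaving the tree is 6 7 (7); add 7.
Step 4: cheapest edge leaving the tree is 3 4 (11); add 3.
Step 5: cheapest edge leaving the tree is 1 3 (7); add 1.
Step 6: cheapest edge leaving the tree is 1 5 (10); add 5.
The 3rd edge added is 6 7.

6-7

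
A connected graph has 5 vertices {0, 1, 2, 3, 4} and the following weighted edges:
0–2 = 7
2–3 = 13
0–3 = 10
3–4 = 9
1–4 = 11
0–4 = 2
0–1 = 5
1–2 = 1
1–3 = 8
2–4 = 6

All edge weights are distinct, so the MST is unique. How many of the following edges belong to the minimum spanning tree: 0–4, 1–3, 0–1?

Kruskal's algorithm — process edges by increasing weight (ties by edge label):
1–2 (1): add — endpoints in different components.
0–4 (2): add — endpoints in different components.
0–1 (5): add — endpoints in different components.
2–4 (6): skip — 2 and 4 already connected.
0–2 (7): skip — 0 and 2 already connected.
1–3 (8): add — endpoints in different components.
MST edge set: {1–2, 0–4, 0–1, 1–3}.
Of the listed edges, {0–4, 1–3, 0–1} are in the MST → 3.

3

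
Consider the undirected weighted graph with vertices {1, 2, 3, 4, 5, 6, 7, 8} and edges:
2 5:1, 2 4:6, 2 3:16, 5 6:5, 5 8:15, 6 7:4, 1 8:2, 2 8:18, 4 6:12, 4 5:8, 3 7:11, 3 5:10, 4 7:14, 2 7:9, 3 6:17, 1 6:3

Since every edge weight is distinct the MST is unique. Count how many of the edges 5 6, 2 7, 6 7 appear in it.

2

Sort edges by weight, then run Kruskal:
2 5 (1): add — endpoints in different components.
1 8 (2): add — endpoints in different components.
1 6 (3): add — endpoints in different components.
6 7 (4): add — endpoints in different components.
5 6 (5): add — endpoints in different components.
2 4 (6): add — endpoints in different components.
4 5 (8): skip — 4 and 5 already connected.
2 7 (9): skip — 2 and 7 already connected.
3 5 (10): add — endpoints in different components.
MST edge set: {2 5, 1 8, 1 6, 6 7, 5 6, 2 4, 3 5}.
Of the listed edges, {5 6, 6 7} are in the MST → 2.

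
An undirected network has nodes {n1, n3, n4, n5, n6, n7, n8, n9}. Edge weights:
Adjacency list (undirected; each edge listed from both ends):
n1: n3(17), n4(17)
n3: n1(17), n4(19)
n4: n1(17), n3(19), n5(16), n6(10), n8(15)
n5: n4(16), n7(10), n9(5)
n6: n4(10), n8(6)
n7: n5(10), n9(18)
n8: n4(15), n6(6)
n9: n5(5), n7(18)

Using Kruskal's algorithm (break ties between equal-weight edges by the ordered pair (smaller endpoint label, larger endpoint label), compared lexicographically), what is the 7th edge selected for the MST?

n1-n4

Kruskal's algorithm — process edges by increasing weight (ties by edge label):
n5–n9 (5): add — endpoints in different components.
n6–n8 (6): add — endpoints in different components.
n4–n6 (10): add — endpoints in different components.
n5–n7 (10): add — endpoints in different components.
n4–n8 (15): skip — n8 and n4 already connected.
n4–n5 (16): add — endpoints in different components.
n1–n3 (17): add — endpoints in different components.
n1–n4 (17): add — endpoints in different components.
The 7th edge added is n1–n4.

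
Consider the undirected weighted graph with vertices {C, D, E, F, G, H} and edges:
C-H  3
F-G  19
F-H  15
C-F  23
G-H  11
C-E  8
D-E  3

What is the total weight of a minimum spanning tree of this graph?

40

Prim, starting at E.
Step 1: cheapest edge leaving the tree is D-E (3); add D.
Step 2: cheapest edge leaving the tree is C-E (8); add C.
Step 3: cheapest edge leaving the tree is C-H (3); add H.
Step 4: cheapest edge leaving the tree is G-H (11); add G.
Step 5: cheapest edge leaving the tree is F-H (15); add F.
MST edges: D-E, C-E, C-H, G-H, F-H; total weight 3+8+3+11+15 = 40.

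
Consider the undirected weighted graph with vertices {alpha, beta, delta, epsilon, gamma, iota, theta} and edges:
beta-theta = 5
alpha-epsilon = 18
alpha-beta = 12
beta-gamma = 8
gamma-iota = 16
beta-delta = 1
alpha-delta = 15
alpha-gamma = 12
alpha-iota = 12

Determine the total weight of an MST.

56

Grow the tree from epsilon using Prim:
Step 1: cheapest edge leaving the tree is alpha-epsilon (18); add alpha.
Step 2: cheapest edge leaving the tree is alpha-beta (12); add beta.
Step 3: cheapest edge leaving the tree is beta-delta (1); add delta.
Step 4: cheapest edge leaving the tree is beta-theta (5); add theta.
Step 5: cheapest edge leaving the tree is beta-gamma (8); add gamma.
Step 6: cheapest edge leaving the tree is alpha-iota (12); add iota.
MST edges: alpha-epsilon, alpha-beta, beta-delta, beta-theta, beta-gamma, alpha-iota; total weight 18+12+1+5+8+12 = 56.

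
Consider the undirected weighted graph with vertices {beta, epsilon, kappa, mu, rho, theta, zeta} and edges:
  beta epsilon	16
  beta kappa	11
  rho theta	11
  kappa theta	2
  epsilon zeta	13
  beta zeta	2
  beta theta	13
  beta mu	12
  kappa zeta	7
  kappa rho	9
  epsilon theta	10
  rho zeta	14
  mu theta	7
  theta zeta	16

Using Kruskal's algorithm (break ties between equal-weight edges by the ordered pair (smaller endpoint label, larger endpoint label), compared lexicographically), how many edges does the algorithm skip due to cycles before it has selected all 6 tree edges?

Kruskal's algorithm — process edges by increasing weight (ties by edge label):
beta zeta (2): add. Components now {mu} {theta} {beta,zeta} {rho} {epsilon} {kappa}
kappa theta (2): add. Components now {mu} {kappa,theta} {beta,zeta} {rho} {epsilon}
kappa zeta (7): add. Components now {mu} {beta,kappa,theta,zeta} {rho} {epsilon}
mu theta (7): add. Components now {beta,kappa,mu,theta,zeta} {rho} {epsilon}
kappa rho (9): add. Components now {beta,kappa,mu,rho,theta,zeta} {epsilon}
epsilon theta (10): add. Components now {beta,epsilon,kappa,mu,rho,theta,zeta}
Edges rejected before the tree was complete: 0.

0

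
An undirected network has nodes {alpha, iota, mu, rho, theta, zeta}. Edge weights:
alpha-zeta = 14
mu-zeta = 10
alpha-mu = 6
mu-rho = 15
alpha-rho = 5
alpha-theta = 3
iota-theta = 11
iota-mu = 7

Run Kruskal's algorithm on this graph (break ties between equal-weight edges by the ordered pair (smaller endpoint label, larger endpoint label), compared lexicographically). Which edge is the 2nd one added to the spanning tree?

alpha-rho

Kruskal's algorithm — process edges by increasing weight (ties by edge label):
alpha-theta (3): add. Components now {mu} {alpha,theta} {rho} {iota} {zeta}
alpha-rho (5): add. Components now {mu} {alpha,rho,theta} {iota} {zeta}
alpha-mu (6): add. Components now {alpha,mu,rho,theta} {iota} {zeta}
iota-mu (7): add. Components now {alpha,iota,mu,rho,theta} {zeta}
mu-zeta (10): add. Components now {alpha,iota,mu,rho,theta,zeta}
The 2nd edge added is alpha-rho.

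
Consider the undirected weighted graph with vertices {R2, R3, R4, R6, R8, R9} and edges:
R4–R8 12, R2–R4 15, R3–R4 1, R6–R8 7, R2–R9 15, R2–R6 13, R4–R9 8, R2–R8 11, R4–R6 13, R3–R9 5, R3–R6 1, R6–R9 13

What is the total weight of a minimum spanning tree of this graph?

Sort edges by weight, then run Kruskal:
R3–R4 (1): add — endpoints in different components.
R3–R6 (1): add — endpoints in different components.
R3–R9 (5): add — endpoints in different components.
R6–R8 (7): add — endpoints in different components.
R4–R9 (8): skip — R4 and R9 already connected.
R2–R8 (11): add — endpoints in different components.
MST edges: R3–R4, R3–R6, R3–R9, R6–R8, R2–R8; total weight 1+1+5+7+11 = 25.

25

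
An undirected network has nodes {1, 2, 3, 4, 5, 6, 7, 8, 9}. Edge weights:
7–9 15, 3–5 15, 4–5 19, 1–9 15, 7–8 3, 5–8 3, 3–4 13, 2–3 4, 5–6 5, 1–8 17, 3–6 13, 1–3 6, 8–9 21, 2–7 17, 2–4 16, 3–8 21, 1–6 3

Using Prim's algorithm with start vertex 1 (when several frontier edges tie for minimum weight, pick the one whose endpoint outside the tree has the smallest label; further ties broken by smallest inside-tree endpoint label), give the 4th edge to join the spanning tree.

7-8

Prim's algorithm from 1:
Step 1: cheapest edge leaving the tree is 1–6 (3); add 6.
Step 2: cheapest edge leaving the tree is 5–6 (5); add 5.
Step 3: cheapest edge leaving the tree is 5–8 (3); add 8.
Step 4: cheapest edge leaving the tree is 7–8 (3); add 7.
Step 5: cheapest edge leaving the tree is 1–3 (6); add 3.
Step 6: cheapest edge leaving the tree is 2–3 (4); add 2.
Step 7: cheapest edge leaving the tree is 3–4 (13); add 4.
Step 8: cheapest edge leaving the tree is 1–9 (15); add 9.
The 4th edge added is 7–8.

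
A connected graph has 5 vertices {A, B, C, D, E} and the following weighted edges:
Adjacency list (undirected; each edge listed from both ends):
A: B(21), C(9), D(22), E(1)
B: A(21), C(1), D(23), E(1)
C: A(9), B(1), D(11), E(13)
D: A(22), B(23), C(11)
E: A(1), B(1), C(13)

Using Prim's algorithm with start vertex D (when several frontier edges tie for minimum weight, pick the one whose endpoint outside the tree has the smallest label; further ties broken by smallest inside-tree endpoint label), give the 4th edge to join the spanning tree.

Prim, starting at D.
Step 1: frontier [C-D 11, A-D 22, B-D 23] → take C-D (11); add C.
Step 2: frontier [B-C 1, A-C 9, C-E 13, A-D 22, B-D 23] → take B-C (1); add B.
Step 3: frontier [B-E 1, A-B 21, A-C 9, C-E 13, A-D 22] → take B-E (1); add E.
Step 4: frontier [A-B 21, A-C 9, A-D 22, A-E 1] → take A-E (1); add A.
The 4th edge added is A-E.

A-E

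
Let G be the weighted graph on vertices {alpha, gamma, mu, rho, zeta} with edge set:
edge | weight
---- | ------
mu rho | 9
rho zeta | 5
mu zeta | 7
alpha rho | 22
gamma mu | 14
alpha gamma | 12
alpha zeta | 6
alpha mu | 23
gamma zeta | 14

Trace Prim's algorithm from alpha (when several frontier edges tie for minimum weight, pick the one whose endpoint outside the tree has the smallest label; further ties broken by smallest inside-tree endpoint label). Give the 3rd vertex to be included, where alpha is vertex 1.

Grow the tree from alpha using Prim:
Step 1: frontier [alpha zeta 6, alpha gamma 12, alpha rho 22, alpha mu 23] → take alpha zeta (6); add zeta.
Step 2: frontier [alpha gamma 12, alpha rho 22, alpha mu 23, rho zeta 5, mu zeta 7, gamma zeta 14] → take rho zeta (5); add rho.
Step 3: frontier [alpha gamma 12, alpha mu 23, mu rho 9, mu zeta 7, gamma zeta 14] → take mu zeta (7); add mu.
Step 4: frontier [alpha gamma 12, gamma mu 14, gamma zeta 14] → take alpha gamma (12); add gamma.
Vertex order: alpha, zeta, rho, mu, gamma. The 3rd vertex is rho.

rho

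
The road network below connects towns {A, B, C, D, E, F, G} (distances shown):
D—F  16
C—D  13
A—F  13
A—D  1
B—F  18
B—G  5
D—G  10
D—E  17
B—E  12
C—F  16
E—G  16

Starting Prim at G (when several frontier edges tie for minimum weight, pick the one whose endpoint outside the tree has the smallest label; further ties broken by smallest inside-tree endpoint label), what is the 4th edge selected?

Prim's algorithm from G:
Step 1: cheapest edge leaving the tree is B—G (5); add B.
Step 2: cheapest edge leaving the tree is D—G (10); add D.
Step 3: cheapest edge leaving the tree is A—D (1); add A.
Step 4: cheapest edge leaving the tree is B—E (12); add E.
Step 5: cheapest edge leaving the tree is C—D (13); add C.
Step 6: cheapest edge leaving the tree is A—F (13); add F.
The 4th edge added is B—E.

B-E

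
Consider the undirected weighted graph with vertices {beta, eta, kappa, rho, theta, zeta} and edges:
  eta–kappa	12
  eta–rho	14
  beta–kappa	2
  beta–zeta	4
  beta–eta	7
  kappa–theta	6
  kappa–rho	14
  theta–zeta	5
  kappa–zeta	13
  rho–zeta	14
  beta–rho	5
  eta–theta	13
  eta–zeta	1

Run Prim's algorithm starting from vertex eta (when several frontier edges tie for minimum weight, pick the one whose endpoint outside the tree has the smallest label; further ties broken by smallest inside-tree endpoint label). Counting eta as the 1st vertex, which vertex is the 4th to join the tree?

kappa

Prim, starting at eta.
Step 1: cheapest edge leaving the tree is eta–zeta (1); add zeta.
Step 2: cheapest edge leaving the tree is beta–zeta (4); add beta.
Step 3: cheapest edge leaving the tree is beta–kappa (2); add kappa.
Step 4: cheapest edge leaving the tree is beta–rho (5); add rho.
Step 5: cheapest edge leaving the tree is theta–zeta (5); add theta.
Vertex order: eta, zeta, beta, kappa, rho, theta. The 4th vertex is kappa.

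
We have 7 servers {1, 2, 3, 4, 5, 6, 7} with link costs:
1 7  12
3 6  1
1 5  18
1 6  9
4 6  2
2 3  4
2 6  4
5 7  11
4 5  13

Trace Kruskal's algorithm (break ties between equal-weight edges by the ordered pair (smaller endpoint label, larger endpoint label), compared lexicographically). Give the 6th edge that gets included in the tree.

Kruskal: consider edges lightest-first.
3 6 (1): add. Components now {1} {2} {3,6} {4} {5} {7}
4 6 (2): add. Components now {1} {2} {3,4,6} {5} {7}
2 3 (4): add. Components now {1} {2,3,4,6} {5} {7}
2 6 (4): skip — 2 and 6 already connected.
1 6 (9): add. Components now {1,2,3,4,6} {5} {7}
5 7 (11): add. Components now {1,2,3,4,6} {5,7}
1 7 (12): add. Components now {1,2,3,4,5,6,7}
The 6th edge added is 1 7.

1-7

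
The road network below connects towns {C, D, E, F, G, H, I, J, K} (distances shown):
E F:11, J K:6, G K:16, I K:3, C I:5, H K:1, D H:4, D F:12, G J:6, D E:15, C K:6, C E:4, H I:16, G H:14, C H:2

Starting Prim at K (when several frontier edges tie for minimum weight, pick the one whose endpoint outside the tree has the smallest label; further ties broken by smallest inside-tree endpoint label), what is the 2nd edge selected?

Prim's algorithm from K:
Step 1: cheapest edge leaving the tree is H K (1); add H.
Step 2: cheapest edge leaving the tree is C H (2); add C.
Step 3: cheapest edge leaving the tree is I K (3); add I.
Step 4: cheapest edge leaving the tree is D H (4); add D.
Step 5: cheapest edge leaving the tree is C E (4); add E.
Step 6: cheapest edge leaving the tree is J K (6); add J.
Step 7: cheapest edge leaving the tree is G J (6); add G.
Step 8: cheapest edge leaving the tree is E F (11); add F.
The 2nd edge added is C H.

C-H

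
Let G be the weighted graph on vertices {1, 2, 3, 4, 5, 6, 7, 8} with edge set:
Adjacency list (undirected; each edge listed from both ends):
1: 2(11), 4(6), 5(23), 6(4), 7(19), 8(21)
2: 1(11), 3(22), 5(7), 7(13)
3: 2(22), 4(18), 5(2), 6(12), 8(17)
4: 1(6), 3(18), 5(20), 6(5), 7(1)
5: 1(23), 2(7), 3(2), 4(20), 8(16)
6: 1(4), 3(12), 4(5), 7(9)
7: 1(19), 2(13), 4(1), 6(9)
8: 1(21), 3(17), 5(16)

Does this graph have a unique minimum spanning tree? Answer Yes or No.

Yes

Kruskal's algorithm — process edges by increasing weight (ties by edge label):
4 7 (1): add — endpoints in different components.
3 5 (2): add — endpoints in different components.
1 6 (4): add — endpoints in different components.
4 6 (5): add — endpoints in different components.
1 4 (6): skip — 1 and 4 already connected.
2 5 (7): add — endpoints in different components.
6 7 (9): skip — 6 and 7 already connected.
1 2 (11): add — endpoints in different components.
3 6 (12): skip — 3 and 6 already connected.
2 7 (13): skip — 2 and 7 already connected.
5 8 (16): add — endpoints in different components.
Every non-tree edge has weight strictly greater than the heaviest edge on the tree path between its endpoints, so the MST is unique.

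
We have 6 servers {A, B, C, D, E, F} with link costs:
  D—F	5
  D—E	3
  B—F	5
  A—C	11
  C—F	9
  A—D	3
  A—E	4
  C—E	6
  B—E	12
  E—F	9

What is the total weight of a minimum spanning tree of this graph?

Prim, starting at B.
Step 1: frontier [B—F 5, B—E 12] → take B—F (5); add F.
Step 2: frontier [B—E 12, D—F 5, C—F 9, E—F 9] → take D—F (5); add D.
Step 3: frontier [B—E 12, A—D 3, D—E 3, C—F 9, E—F 9] → take A—D (3); add A.
Step 4: frontier [A—E 4, A—C 11, B—E 12, D—E 3, C—F 9, E—F 9] → take D—E (3); add E.
Step 5: frontier [A—C 11, C—E 6, C—F 9] → take C—E (6); add C.
MST edges: B—F, D—F, A—D, D—E, C—E; total weight 5+5+3+3+6 = 22.

22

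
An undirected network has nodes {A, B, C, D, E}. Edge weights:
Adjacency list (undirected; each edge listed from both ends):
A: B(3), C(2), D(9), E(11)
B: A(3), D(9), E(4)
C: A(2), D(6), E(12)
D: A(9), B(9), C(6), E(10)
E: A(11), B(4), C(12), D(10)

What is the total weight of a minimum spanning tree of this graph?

Grow the tree from C using Prim:
Step 1: frontier [A—C 2, C—D 6, C—E 12] → take A—C (2); add A.
Step 2: frontier [A—B 3, A—D 9, A—E 11, C—D 6, C—E 12] → take A—B (3); add B.
Step 3: frontier [A—D 9, A—E 11, B—E 4, B—D 9, C—D 6, C—E 12] → take B—E (4); add E.
Step 4: frontier [A—D 9, B—D 9, C—D 6, D—E 10] → take C—D (6); add D.
MST edges: A—C, A—B, B—E, C—D; total weight 2+3+4+6 = 15.

15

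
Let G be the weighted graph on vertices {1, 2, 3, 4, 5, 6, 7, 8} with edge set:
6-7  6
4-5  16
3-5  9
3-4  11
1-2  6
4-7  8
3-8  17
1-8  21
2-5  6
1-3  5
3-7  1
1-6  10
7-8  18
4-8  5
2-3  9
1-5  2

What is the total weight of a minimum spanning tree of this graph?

33

Prim, starting at 3.
Step 1: cheapest edge leaving the tree is 3-7 (1); add 7.
Step 2: cheapest edge leaving the tree is 1-3 (5); add 1.
Step 3: cheapest edge leaving the tree is 1-5 (2); add 5.
Step 4: cheapest edge leaving the tree is 1-2 (6); add 2.
Step 5: cheapest edge leaving the tree is 6-7 (6); add 6.
Step 6: cheapest edge leaving the tree is 4-7 (8); add 4.
Step 7: cheapest edge leaving the tree is 4-8 (5); add 8.
MST edges: 3-7, 1-3, 1-5, 1-2, 6-7, 4-7, 4-8; total weight 1+5+2+6+6+8+5 = 33.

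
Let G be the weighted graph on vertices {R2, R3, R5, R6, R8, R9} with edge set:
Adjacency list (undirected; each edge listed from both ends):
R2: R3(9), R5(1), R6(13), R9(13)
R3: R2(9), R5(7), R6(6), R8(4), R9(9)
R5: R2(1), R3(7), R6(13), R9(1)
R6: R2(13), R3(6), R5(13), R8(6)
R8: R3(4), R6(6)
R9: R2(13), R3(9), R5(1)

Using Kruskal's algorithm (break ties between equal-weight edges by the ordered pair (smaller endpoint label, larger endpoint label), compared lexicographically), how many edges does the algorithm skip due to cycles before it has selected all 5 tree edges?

1

Kruskal's algorithm — process edges by increasing weight (ties by edge label):
R2–R5 (1): add. Components now {R8} {R6} {R2,R5} {R9} {R3}
R5–R9 (1): add. Components now {R8} {R6} {R2,R5,R9} {R3}
R3–R8 (4): add. Components now {R3,R8} {R6} {R2,R5,R9}
R3–R6 (6): add. Components now {R3,R6,R8} {R2,R5,R9}
R6–R8 (6): skip — R8 and R6 already connected.
R3–R5 (7): add. Components now {R2,R3,R5,R6,R8,R9}
Edges rejected before the tree was complete: 1.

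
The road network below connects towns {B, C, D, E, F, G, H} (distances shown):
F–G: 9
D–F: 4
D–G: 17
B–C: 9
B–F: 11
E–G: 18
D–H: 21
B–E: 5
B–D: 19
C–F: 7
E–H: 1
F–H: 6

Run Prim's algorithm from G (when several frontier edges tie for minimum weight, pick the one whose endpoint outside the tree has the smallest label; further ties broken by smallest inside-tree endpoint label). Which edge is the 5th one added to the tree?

Prim's algorithm from G:
Step 1: frontier [F–G 9, D–G 17, E–G 18] → take F–G (9); add F.
Step 2: frontier [D–F 4, F–H 6, C–F 7, B–F 11, D–G 17, E–G 18] → take D–F (4); add D.
Step 3: frontier [B–D 19, D–H 21, F–H 6, C–F 7, B–F 11, E–G 18] → take F–H (6); add H.
Step 4: frontier [B–D 19, C–F 7, B–F 11, E–G 18, E–H 1] → take E–H (1); add E.
Step 5: frontier [B–D 19, B–E 5, C–F 7, B–F 11] → take B–E (5); add B.
Step 6: frontier [B–C 9, C–F 7] → take C–F (7); add C.
The 5th edge added is B–E.

B-E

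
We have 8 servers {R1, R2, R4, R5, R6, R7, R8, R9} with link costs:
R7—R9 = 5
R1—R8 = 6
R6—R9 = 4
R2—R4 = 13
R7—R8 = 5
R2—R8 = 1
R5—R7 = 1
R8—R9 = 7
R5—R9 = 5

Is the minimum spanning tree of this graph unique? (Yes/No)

No

Kruskal's algorithm — process edges by increasing weight (ties by edge label):
R2—R8 (1): add — endpoints in different components.
R5—R7 (1): add — endpoints in different components.
R6—R9 (4): add — endpoints in different components.
R5—R9 (5): add — endpoints in different components.
R7—R8 (5): add — endpoints in different components.
R7—R9 (5): skip — R7 and R9 already connected.
R1—R8 (6): add — endpoints in different components.
R8—R9 (7): skip — R8 and R9 already connected.
R2—R4 (13): add — endpoints in different components.
Non-tree edge R7—R9 has weight 5, equal to the heaviest edge on its tree cycle — swapping gives another MST of the same weight. Not unique.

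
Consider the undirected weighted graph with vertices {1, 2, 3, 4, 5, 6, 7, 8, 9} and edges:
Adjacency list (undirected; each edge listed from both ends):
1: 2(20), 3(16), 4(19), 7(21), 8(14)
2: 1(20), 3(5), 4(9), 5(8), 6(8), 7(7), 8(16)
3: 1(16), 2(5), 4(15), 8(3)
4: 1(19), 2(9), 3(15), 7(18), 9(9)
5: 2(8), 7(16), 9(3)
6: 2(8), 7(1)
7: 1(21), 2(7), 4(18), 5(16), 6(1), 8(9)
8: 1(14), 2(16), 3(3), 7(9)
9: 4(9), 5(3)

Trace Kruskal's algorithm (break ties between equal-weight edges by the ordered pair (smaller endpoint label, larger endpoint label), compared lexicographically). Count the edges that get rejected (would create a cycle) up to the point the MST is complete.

3

Kruskal: consider edges lightest-first.
6–7 (1): add — endpoints in different components.
3–8 (3): add — endpoints in different components.
5–9 (3): add — endpoints in different components.
2–3 (5): add — endpoints in different components.
2–7 (7): add — endpoints in different components.
2–5 (8): add — endpoints in different components.
2–6 (8): skip — 2 and 6 already connected.
2–4 (9): add — endpoints in different components.
4–9 (9): skip — 4 and 9 already connected.
7–8 (9): skip — 7 and 8 already connected.
1–8 (14): add — endpoints in different components.
Edges rejected before the tree was complete: 3.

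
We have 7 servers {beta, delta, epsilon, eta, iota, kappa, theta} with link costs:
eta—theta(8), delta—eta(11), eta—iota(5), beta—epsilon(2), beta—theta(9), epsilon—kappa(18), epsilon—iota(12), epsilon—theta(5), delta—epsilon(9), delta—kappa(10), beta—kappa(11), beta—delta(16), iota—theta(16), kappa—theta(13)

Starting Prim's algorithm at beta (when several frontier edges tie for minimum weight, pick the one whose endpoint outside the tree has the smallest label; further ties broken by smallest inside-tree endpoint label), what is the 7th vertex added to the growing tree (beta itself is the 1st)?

Grow the tree from beta using Prim:
Step 1: frontier [beta—epsilon 2, beta—theta 9, beta—kappa 11, beta—delta 16] → take beta—epsilon (2); add epsilon.
Step 2: frontier [beta—theta 9, beta—kappa 11, beta—delta 16, epsilon—theta 5, delta—epsilon 9, epsilon—iota 12, epsilon—kappa 18] → take epsilon—theta (5); add theta.
Step 3: frontier [beta—kappa 11, beta—delta 16, delta—epsilon 9, epsilon—iota 12, epsilon—kappa 18, eta—theta 8, kappa—theta 13, iota—theta 16] → take eta—theta (8); add eta.
Step 4: frontier [beta—kappa 11, beta—delta 16, delta—epsilon 9, epsilon—iota 12, epsilon—kappa 18, eta—iota 5, delta—eta 11, kappa—theta 13, iota—theta 16] → take eta—iota (5); add iota.
Step 5: frontier [beta—kappa 11, beta—delta 16, delta—epsilon 9, epsilon—kappa 18, delta—eta 11, kappa—theta 13] → take delta—epsilon (9); add delta.
Step 6: frontier [beta—kappa 11, delta—kappa 10, epsilon—kappa 18, kappa—theta 13] → take delta—kappa (10); add kappa.
Vertex order: beta, epsilon, theta, eta, iota, delta, kappa. The 7th vertex is kappa.

kappa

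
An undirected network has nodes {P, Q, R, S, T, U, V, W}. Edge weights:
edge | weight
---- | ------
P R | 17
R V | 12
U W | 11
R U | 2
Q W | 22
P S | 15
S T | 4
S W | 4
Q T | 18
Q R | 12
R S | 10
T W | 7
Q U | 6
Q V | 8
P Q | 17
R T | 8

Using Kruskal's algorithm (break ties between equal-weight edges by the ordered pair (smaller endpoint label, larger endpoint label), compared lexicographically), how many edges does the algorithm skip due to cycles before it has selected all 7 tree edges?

5

Kruskal's algorithm — process edges by increasing weight (ties by edge label):
R U (2): add — endpoints in different components.
S T (4): add — endpoints in different components.
S W (4): add — endpoints in different components.
Q U (6): add — endpoints in different components.
T W (7): skip — W and T already connected.
Q V (8): add — endpoints in different components.
R T (8): add — endpoints in different components.
R S (10): skip — R and S already connected.
U W (11): skip — U and W already connected.
Q R (12): skip — R and Q already connected.
R V (12): skip — R and V already connected.
P S (15): add — endpoints in different components.
Edges rejected before the tree was complete: 5.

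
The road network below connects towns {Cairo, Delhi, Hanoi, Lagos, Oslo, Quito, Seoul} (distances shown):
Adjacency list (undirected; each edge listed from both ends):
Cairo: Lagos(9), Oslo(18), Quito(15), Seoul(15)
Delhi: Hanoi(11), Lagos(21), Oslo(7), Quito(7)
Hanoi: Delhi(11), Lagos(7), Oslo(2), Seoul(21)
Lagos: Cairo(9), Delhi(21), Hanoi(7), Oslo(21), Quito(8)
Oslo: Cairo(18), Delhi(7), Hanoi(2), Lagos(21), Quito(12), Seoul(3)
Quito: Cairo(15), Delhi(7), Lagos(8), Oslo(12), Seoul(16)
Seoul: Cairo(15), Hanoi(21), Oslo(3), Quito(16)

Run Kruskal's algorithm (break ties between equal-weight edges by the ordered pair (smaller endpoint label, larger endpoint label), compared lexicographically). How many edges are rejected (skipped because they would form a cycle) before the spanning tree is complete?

Sort edges by weight, then run Kruskal:
Hanoi-Oslo (2): add — endpoints in different components.
Oslo-Seoul (3): add — endpoints in different components.
Delhi-Oslo (7): add — endpoints in different components.
Delhi-Quito (7): add — endpoints in different components.
Hanoi-Lagos (7): add — endpoints in different components.
Lagos-Quito (8): skip — Lagos and Quito already connected.
Cairo-Lagos (9): add — endpoints in different components.
Edges rejected before the tree was complete: 1.

1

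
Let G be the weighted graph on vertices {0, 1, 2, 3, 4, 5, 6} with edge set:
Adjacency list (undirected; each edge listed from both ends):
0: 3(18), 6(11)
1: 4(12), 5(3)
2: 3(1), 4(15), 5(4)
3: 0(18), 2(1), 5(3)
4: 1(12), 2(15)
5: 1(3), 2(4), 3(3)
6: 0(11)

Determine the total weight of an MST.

Kruskal's algorithm — process edges by increasing weight (ties by edge label):
2-3 (1): add — endpoints in different components.
1-5 (3): add — endpoints in different components.
3-5 (3): add — endpoints in different components.
2-5 (4): skip — 2 and 5 already connected.
0-6 (11): add — endpoints in different components.
1-4 (12): add — endpoints in different components.
2-4 (15): skip — 2 and 4 already connected.
0-3 (18): add — endpoints in different components.
MST edges: 2-3, 1-5, 3-5, 0-6, 1-4, 0-3; total weight 1+3+3+11+12+18 = 48.

48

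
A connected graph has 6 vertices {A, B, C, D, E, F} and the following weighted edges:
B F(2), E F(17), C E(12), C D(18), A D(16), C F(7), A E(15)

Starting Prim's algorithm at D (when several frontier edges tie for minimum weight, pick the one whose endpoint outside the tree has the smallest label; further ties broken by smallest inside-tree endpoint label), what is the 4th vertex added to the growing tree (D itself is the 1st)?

C

Prim's algorithm from D:
Step 1: frontier [A D 16, C D 18] → take A D (16); add A.
Step 2: frontier [A E 15, C D 18] → take A E (15); add E.
Step 3: frontier [C D 18, C E 12, E F 17] → take C E (12); add C.
Step 4: frontier [C F 7, E F 17] → take C F (7); add F.
Step 5: frontier [B F 2] → take B F (2); add B.
Vertex order: D, A, E, C, F, B. The 4th vertex is C.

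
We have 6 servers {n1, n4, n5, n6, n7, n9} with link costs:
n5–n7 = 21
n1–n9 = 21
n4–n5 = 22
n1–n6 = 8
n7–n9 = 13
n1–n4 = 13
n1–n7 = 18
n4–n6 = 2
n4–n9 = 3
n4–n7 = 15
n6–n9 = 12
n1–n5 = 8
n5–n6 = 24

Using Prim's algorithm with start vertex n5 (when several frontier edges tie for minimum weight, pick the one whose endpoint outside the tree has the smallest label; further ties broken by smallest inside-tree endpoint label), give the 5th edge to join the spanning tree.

n7-n9

Prim's algorithm from n5:
Step 1: cheapest edge leaving the tree is n1–n5 (8); add n1.
Step 2: cheapest edge leaving the tree is n1–n6 (8); add n6.
Step 3: cheapest edge leaving the tree is n4–n6 (2); add n4.
Step 4: cheapest edge leaving the tree is n4–n9 (3); add n9.
Step 5: cheapest edge leaving the tree is n7–n9 (13); add n7.
The 5th edge added is n7–n9.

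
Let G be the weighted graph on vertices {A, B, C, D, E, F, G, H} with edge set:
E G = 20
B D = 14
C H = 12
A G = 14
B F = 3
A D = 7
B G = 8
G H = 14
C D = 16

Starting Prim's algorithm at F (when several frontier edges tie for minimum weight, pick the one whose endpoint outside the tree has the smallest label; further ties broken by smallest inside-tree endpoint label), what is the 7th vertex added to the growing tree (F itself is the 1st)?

Prim, starting at F.
Step 1: cheapest edge leaving the tree is B F (3); add B.
Step 2: cheapest edge leaving the tree is B G (8); add G.
Step 3: cheapest edge leaving the tree is A G (14); add A.
Step 4: cheapest edge leaving the tree is A D (7); add D.
Step 5: cheapest edge leaving the tree is G H (14); add H.
Step 6: cheapest edge leaving the tree is C H (12); add C.
Step 7: cheapest edge leaving the tree is E G (20); add E.
Vertex order: F, B, G, A, D, H, C, E. The 7th vertex is C.

C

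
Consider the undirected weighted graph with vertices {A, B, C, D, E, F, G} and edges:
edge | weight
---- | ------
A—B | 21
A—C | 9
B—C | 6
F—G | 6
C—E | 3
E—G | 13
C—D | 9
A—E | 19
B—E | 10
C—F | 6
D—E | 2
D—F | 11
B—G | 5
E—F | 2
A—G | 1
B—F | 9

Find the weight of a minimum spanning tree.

Kruskal's algorithm — process edges by increasing weight (ties by edge label):
A—G (1): add — endpoints in different components.
D—E (2): add — endpoints in different components.
E—F (2): add — endpoints in different components.
C—E (3): add — endpoints in different components.
B—G (5): add — endpoints in different components.
B—C (6): add — endpoints in different components.
MST edges: A—G, D—E, E—F, C—E, B—G, B—C; total weight 1+2+2+3+5+6 = 19.

19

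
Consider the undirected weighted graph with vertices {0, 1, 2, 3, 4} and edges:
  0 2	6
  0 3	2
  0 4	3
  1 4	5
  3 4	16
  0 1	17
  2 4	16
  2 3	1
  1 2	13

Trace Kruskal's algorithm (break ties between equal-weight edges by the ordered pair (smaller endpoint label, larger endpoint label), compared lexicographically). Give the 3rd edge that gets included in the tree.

0-4

Kruskal's algorithm — process edges by increasing weight (ties by edge label):
2 3 (1): add — endpoints in different components.
0 3 (2): add — endpoints in different components.
0 4 (3): add — endpoints in different components.
1 4 (5): add — endpoints in different components.
The 3rd edge added is 0 4.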